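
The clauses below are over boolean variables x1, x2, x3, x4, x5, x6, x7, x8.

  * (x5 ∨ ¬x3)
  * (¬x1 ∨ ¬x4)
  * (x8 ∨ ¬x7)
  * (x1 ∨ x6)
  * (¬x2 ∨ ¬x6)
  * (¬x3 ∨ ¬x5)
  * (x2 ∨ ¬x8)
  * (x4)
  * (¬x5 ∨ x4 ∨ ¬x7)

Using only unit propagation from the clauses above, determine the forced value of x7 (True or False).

(x4) stands alone — x4 = True.
In (¬x4 ∨ ¬x1), ¬x4 is now false; ¬x1 must hold, so x1 = False.
From (x1 ∨ x6) and x1 = False: x6 = True.
(¬x6 ∨ ¬x2): since x6 = True, the clause reduces to (¬x2). x2 = False.
(x2 ∨ ¬x8): since x2 = False, the clause reduces to (¬x8). x8 = False.
(x8 ∨ ¬x7) with x8 = False leaves only ¬x7, so x7 = False.

False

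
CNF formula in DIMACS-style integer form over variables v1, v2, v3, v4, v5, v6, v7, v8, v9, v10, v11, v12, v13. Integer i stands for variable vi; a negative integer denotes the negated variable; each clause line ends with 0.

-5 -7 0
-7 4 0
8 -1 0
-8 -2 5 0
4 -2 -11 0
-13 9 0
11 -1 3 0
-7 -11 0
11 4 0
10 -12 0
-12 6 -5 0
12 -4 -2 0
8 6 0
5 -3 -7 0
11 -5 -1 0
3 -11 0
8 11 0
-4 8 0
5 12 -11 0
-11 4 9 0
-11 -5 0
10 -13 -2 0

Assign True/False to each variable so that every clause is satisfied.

v1 = True, v2 = False, v3 = True, v4 = False, v5 = False, v6 = True, v7 = False, v8 = True, v9 = True, v10 = True, v11 = True, v12 = True, v13 = True

Pure literal: v2 appears only negated; assign v2 = False.
Pure literal: v6 appears only positively; assign v6 = True.
Branch on v1: take v1 = True.
  then v8 is forced to True.
The remaining clauses are satisfied by v3 = True, v4 = False, v5 = False, v7 = False, v9 = True, v10 = True, v11 = True, v12 = True, v13 = True.
Check each clause:
  1. (NOT v7 OR NOT v5) — NOT v7 is true.
  2. (v4 OR NOT v7) — NOT v7 is true.
  3. (v8 OR NOT v1) — v8 is true.
  4. (v5 OR NOT v2 OR NOT v8) — NOT v2 is true.
  5. (v4 OR NOT v2 OR NOT v11) — NOT v2 is true.
  6. (NOT v13 OR v9) — v9 is true.
  7. (NOT v1 OR v3 OR v11) — v3 is true.
  8. (NOT v7 OR NOT v11) — NOT v7 is true.
  9. (v4 OR v11) — v11 is true.
  10. (v10 OR NOT v12) — v10 is true.
  11. (NOT v12 OR NOT v5 OR v6) — NOT v5 is true.
  12. (NOT v4 OR NOT v2 OR v12) — NOT v4 is true.
  13. (v6 OR v8) — v8 is true.
  14. (NOT v3 OR NOT v7 OR v5) — NOT v7 is true.
  15. (NOT v1 OR NOT v5 OR v11) — v11 is true.
  16. (NOT v11 OR v3) — v3 is true.
  17. (v11 OR v8) — v8 is true.
  18. (NOT v4 OR v8) — v8 is true.
  19. (v12 OR NOT v11 OR v5) — v12 is true.
  20. (v4 OR v9 OR NOT v11) — v9 is true.
  21. (NOT v11 OR NOT v5) — NOT v5 is true.
  22. (NOT v2 OR v10 OR NOT v13) — v10 is true.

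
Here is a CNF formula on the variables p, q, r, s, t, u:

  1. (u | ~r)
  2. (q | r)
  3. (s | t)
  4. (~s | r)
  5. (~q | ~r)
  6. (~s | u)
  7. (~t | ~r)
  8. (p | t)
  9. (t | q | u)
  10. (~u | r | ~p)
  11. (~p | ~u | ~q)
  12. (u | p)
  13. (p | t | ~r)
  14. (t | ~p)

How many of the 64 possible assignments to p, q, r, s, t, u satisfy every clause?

The models are:
  p=0 q=1 r=0 s=0 t=1 u=1
  p=1 q=1 r=0 s=0 t=1 u=0
Count: 2.

2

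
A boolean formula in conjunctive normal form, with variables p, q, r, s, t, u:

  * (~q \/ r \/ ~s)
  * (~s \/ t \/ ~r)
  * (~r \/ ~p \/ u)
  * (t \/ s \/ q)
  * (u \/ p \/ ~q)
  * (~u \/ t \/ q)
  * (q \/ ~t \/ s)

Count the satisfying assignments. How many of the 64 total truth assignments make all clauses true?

21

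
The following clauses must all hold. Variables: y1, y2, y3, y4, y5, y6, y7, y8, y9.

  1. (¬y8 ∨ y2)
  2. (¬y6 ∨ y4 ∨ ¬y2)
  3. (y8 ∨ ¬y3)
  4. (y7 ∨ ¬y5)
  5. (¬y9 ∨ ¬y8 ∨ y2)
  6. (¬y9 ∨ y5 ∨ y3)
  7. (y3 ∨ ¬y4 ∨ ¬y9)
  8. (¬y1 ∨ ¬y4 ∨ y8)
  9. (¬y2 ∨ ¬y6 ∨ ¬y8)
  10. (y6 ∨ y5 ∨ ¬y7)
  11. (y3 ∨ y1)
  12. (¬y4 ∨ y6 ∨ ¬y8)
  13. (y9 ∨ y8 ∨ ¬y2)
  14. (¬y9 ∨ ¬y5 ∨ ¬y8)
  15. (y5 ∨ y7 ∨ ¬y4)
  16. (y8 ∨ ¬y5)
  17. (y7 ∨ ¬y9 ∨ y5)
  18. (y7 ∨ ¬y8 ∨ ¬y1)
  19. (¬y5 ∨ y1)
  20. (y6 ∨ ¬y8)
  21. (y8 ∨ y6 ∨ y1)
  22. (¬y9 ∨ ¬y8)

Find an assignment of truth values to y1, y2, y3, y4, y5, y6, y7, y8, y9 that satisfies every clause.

y1=True, y2=False, y3=False, y4=False, y5=False, y6=True, y7=True, y8=False, y9=False

Set y1 = True and propagate.
Set y2 = False and propagate.
  then y8 is forced to False.
  then y3 is forced to False.
  then y4 is forced to False.
  then y5 is forced to False.
  then y9 is forced to False.
Set y6 = True and propagate.
y7 is now unconstrained; take y7 = True.
Check each clause:
  1. (¬y8 ∨ y2) — ¬y8 is true.
  2. (¬y6 ∨ ¬y2 ∨ y4) — ¬y2 is true.
  3. (¬y3 ∨ y8) — ¬y3 is true.
  4. (¬y5 ∨ y7) — ¬y5 is true.
  5. (¬y9 ∨ y2 ∨ ¬y8) — ¬y8 is true.
  6. (¬y9 ∨ y3 ∨ y5) — ¬y9 is true.
  7. (¬y4 ∨ ¬y9 ∨ y3) — ¬y4 is true.
  8. (¬y1 ∨ y8 ∨ ¬y4) — ¬y4 is true.
  9. (¬y8 ∨ ¬y6 ∨ ¬y2) — ¬y8 is true.
  10. (¬y7 ∨ y5 ∨ y6) — y6 is true.
  11. (y3 ∨ y1) — y1 is true.
  12. (¬y8 ∨ ¬y4 ∨ y6) — ¬y8 is true.
  13. (¬y2 ∨ y9 ∨ y8) — ¬y2 is true.
  14. (¬y9 ∨ ¬y8 ∨ ¬y5) — ¬y8 is true.
  15. (y5 ∨ ¬y4 ∨ y7) — ¬y4 is true.
  16. (¬y5 ∨ y8) — ¬y5 is true.
  17. (y5 ∨ ¬y9 ∨ y7) — ¬y9 is true.
  18. (¬y1 ∨ y7 ∨ ¬y8) — ¬y8 is true.
  19. (¬y5 ∨ y1) — y1 is true.
  20. (y6 ∨ ¬y8) — ¬y8 is true.
  21. (y8 ∨ y1 ∨ y6) — y1 is true.
  22. (¬y9 ∨ ¬y8) — ¬y8 is true.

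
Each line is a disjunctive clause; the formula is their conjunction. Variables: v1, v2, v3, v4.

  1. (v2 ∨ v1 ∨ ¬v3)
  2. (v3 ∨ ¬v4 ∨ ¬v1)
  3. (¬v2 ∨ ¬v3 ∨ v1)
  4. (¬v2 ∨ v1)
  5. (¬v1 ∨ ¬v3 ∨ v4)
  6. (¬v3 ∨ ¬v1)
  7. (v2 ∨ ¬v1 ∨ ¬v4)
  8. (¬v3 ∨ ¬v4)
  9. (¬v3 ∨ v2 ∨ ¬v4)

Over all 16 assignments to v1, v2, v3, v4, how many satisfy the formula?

Satisfying assignments:
  v1=0 v2=0 v3=0 v4=0
  v1=0 v2=0 v3=0 v4=1
  v1=1 v2=0 v3=0 v4=0
  v1=1 v2=1 v3=0 v4=0
Count: 4.

4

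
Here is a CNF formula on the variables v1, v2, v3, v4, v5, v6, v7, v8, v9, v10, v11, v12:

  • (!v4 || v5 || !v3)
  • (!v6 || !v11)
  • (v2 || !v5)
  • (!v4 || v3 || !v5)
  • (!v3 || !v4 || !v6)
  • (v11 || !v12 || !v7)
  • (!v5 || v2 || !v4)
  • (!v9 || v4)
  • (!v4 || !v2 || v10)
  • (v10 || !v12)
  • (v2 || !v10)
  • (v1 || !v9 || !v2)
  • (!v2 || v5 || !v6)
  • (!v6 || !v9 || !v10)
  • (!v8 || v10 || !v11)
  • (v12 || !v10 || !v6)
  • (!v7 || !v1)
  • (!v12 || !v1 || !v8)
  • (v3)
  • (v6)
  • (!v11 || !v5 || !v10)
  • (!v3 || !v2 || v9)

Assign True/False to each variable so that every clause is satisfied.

v1=False, v2=False, v3=True, v4=False, v5=False, v6=True, v7=False, v8=False, v9=False, v10=False, v11=False, v12=False

Unit propagation: (v3) forces v3 = True.
(v6) is a unit clause, so v6 = True.
Unit propagation: (!v11) forces v11 = False.
The clause (!v4) is unit: v4 must be False.
The clause (!v9) is unit: v9 must be False.
Unit propagation: (!v2) forces v2 = False.
The clause (!v5) is unit: v5 must be False.
Unit propagation: (!v10) forces v10 = False.
(!v12) is a unit clause, so v12 = False.
Pure literal: v1 appears only negated; assign v1 = False.
Pure literal: v7 appears only negated; assign v7 = False.
v8 is now unconstrained; take v8 = False.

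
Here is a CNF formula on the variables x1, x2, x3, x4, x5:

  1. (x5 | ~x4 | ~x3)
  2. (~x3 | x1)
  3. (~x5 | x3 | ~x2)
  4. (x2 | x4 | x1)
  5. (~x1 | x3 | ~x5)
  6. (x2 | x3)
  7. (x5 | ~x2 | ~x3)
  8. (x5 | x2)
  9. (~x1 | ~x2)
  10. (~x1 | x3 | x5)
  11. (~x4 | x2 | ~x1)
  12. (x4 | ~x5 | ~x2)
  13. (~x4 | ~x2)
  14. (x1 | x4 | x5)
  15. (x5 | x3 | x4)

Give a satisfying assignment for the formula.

x1 = True, x2 = False, x3 = True, x4 = False, x5 = True

Check each clause:
  1. (~x3 | x5 | ~x4) — ~x4 is true.
  2. (~x3 | x1) — x1 is true.
  3. (~x2 | x3 | ~x5) — x3 is true.
  4. (x1 | x4 | x2) — x1 is true.
  5. (~x1 | x3 | ~x5) — x3 is true.
  6. (x2 | x3) — x3 is true.
  7. (~x2 | ~x3 | x5) — x5 is true.
  8. (x2 | x5) — x5 is true.
  9. (~x1 | ~x2) — ~x2 is true.
  10. (x3 | x5 | ~x1) — x3 is true.
  11. (x2 | ~x1 | ~x4) — ~x4 is true.
  12. (~x2 | x4 | ~x5) — ~x2 is true.
  13. (~x4 | ~x2) — ~x4 is true.
  14. (x4 | x1 | x5) — x1 is true.
  15. (x3 | x4 | x5) — x3 is true.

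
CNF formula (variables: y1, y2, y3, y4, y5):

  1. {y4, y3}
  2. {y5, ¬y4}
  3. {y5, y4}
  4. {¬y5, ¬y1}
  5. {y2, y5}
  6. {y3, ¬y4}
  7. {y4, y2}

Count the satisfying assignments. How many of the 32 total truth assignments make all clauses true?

3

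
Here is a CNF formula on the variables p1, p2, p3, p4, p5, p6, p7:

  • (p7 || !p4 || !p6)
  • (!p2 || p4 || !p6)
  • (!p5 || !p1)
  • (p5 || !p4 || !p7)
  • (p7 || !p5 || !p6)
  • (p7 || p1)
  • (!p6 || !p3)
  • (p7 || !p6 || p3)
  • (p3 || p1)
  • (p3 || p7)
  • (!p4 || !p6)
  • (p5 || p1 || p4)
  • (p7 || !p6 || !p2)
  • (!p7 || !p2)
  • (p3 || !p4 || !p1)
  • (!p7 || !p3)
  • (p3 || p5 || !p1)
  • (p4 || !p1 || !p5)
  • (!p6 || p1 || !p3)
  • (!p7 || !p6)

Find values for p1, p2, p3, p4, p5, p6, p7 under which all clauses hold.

p2 occurs only negated in the remaining clauses — set p2 = False.
p6 occurs only negated in the remaining clauses — set p6 = False.
Branch on p1: take p1 = True.
  then p5 is forced to False.
  then p3 is forced to True.
  then p7 is forced to False.
p4 is now unconstrained; take p4 = False.

p1=True, p2=False, p3=True, p4=False, p5=False, p6=False, p7=False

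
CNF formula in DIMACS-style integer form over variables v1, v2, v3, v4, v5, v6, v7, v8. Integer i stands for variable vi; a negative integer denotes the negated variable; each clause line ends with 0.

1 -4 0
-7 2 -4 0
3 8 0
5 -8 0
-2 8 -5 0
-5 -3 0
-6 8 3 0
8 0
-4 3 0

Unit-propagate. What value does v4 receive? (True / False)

(v8) stands alone — v8 = True.
In (v5 || !v8), !v8 is now false; v5 must hold, so v5 = True.
From (!v3 || !v5) and v5 = True: v3 = False.
(!v4 || v3): since v3 = False, the clause reduces to (!v4). v4 = False.

False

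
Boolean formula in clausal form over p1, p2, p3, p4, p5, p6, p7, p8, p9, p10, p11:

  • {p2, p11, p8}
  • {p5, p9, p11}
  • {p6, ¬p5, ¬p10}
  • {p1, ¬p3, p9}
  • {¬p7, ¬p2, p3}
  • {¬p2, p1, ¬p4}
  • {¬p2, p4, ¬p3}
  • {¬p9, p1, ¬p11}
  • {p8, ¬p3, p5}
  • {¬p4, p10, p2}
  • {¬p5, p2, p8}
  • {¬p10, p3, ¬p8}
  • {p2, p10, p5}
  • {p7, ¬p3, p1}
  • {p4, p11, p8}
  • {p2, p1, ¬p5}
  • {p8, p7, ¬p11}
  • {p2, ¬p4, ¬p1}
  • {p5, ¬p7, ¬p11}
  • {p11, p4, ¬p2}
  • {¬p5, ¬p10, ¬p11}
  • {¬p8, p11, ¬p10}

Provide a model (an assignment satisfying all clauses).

Pure literal: p6 appears only positively; assign p6 = True.
Set p1 = True and propagate.
Try p2 = True.
Try p3 = True.
  then p4 is forced to True.
For the remaining variables, p5 = True, p7 = False, p8 = True, p9 = False, p10 = False, p11 = True works.
Every clause has at least one true literal under this assignment.
Check each clause:
  1. {p2, p8, p11} — p8 is true.
  2. {p9, p5, p11} — p11 is true.
  3. {¬p5, p6, ¬p10} — p6 is true.
  4. {p9, p1, ¬p3} — p1 is true.
  5. {¬p2, p3, ¬p7} — ¬p7 is true.
  6. {¬p2, ¬p4, p1} — p1 is true.
  7. {p4, ¬p3, ¬p2} — p4 is true.
  8. {¬p9, ¬p11, p1} — p1 is true.
  9. {p8, ¬p3, p5} — p8 is true.
  10. {p10, ¬p4, p2} — p2 is true.
  11. {¬p5, p2, p8} — p8 is true.
  12. {¬p10, ¬p8, p3} — p3 is true.
  13. {p2, p5, p10} — p2 is true.
  14. {p1, p7, ¬p3} — p1 is true.
  15. {p8, p11, p4} — p8 is true.
  16. {p1, p2, ¬p5} — p1 is true.
  17. {p8, p7, ¬p11} — p8 is true.
  18. {p2, ¬p1, ¬p4} — p2 is true.
  19. {p5, ¬p7, ¬p11} — ¬p7 is true.
  20. {¬p2, p4, p11} — p11 is true.
  21. {¬p10, ¬p5, ¬p11} — ¬p10 is true.
  22. {¬p10, p11, ¬p8} — p11 is true.

p1=1, p2=1, p3=1, p4=1, p5=1, p6=1, p7=0, p8=1, p9=0, p10=0, p11=1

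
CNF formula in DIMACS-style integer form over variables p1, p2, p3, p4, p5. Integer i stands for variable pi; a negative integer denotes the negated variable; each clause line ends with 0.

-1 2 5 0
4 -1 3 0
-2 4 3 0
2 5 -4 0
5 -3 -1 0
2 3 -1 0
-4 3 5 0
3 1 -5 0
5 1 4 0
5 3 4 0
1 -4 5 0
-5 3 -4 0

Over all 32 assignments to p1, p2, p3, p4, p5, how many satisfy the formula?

8

Split on p5, then p3.
  p5=T, p3=T: p1, p2, p4 free → 2^3 = 8.
  p5=T, p3=F: a clause becomes empty — 0.
  p5=F, p3=T: a clause becomes empty — 0.
  p5=F, p3=F: a clause becomes empty — 0.
Total: 8 + 0 + 0 + 0 = 8.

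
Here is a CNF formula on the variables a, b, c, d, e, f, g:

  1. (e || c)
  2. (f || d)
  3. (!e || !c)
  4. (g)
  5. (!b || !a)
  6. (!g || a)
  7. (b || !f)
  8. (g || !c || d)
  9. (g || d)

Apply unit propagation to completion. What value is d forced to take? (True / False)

True

Unit clause (g) sets g = True.
In (!g || a), !g is now false; a must hold, so a = True.
In (!a || !b), !a is now false; !b must hold, so b = False.
(b || !f) with b = False leaves only !f, so f = False.
(f || d): since f = False, the clause reduces to (d). d = True.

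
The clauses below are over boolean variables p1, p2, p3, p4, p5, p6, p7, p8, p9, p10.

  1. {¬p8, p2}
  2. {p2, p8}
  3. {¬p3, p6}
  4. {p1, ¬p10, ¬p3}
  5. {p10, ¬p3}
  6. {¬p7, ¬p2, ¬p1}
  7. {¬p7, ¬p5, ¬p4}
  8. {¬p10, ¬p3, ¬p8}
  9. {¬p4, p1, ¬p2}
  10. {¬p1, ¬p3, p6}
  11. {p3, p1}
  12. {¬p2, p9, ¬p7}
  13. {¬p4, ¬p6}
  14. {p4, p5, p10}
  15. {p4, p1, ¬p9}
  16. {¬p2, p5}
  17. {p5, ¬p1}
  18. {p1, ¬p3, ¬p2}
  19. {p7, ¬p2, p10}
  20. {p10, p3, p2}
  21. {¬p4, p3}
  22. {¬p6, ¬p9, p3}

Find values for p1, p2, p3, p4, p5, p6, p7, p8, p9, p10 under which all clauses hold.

p1=1, p2=1, p3=1, p4=0, p5=1, p6=1, p7=0, p8=0, p9=0, p10=1

Check each clause:
  1. {p2, ¬p8} — ¬p8 is true.
  2. {p2, p8} — p2 is true.
  3. {p6, ¬p3} — p6 is true.
  4. {¬p10, p1, ¬p3} — p1 is true.
  5. {p10, ¬p3} — p10 is true.
  6. {¬p7, ¬p2, ¬p1} — ¬p7 is true.
  7. {¬p5, ¬p4, ¬p7} — ¬p7 is true.
  8. {¬p3, ¬p8, ¬p10} — ¬p8 is true.
  9. {¬p2, ¬p4, p1} — p1 is true.
  10. {¬p3, ¬p1, p6} — p6 is true.
  11. {p1, p3} — p1 is true.
  12. {p9, ¬p7, ¬p2} — ¬p7 is true.
  13. {¬p6, ¬p4} — ¬p4 is true.
  14. {p5, p4, p10} — p10 is true.
  15. {¬p9, p1, p4} — p1 is true.
  16. {¬p2, p5} — p5 is true.
  17. {p5, ¬p1} — p5 is true.
  18. {¬p3, p1, ¬p2} — p1 is true.
  19. {p10, p7, ¬p2} — p10 is true.
  20. {p3, p10, p2} — p3 is true.
  21. {¬p4, p3} — p3 is true.
  22. {¬p6, ¬p9, p3} — p3 is true.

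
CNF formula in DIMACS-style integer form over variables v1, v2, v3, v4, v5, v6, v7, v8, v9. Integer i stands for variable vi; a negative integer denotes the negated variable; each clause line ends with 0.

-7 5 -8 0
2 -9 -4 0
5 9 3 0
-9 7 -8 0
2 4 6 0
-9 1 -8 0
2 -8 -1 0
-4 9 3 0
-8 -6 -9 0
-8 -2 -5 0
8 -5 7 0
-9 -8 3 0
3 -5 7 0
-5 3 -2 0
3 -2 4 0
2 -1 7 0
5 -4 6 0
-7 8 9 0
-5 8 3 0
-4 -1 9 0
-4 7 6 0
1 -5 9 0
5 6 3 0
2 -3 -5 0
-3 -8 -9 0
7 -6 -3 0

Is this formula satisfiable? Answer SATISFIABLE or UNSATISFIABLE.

Try v1 = False.
Try v2 = False.
For the remaining variables, v3 = True, v4 = False, v5 = False, v6 = True, v7 = True, v8 = False, v9 = True works.
So v1=F, v2=F, v3=T, v4=F, v5=F, v6=T, v7=T, v8=F, v9=T is a satisfying assignment.

SATISFIABLE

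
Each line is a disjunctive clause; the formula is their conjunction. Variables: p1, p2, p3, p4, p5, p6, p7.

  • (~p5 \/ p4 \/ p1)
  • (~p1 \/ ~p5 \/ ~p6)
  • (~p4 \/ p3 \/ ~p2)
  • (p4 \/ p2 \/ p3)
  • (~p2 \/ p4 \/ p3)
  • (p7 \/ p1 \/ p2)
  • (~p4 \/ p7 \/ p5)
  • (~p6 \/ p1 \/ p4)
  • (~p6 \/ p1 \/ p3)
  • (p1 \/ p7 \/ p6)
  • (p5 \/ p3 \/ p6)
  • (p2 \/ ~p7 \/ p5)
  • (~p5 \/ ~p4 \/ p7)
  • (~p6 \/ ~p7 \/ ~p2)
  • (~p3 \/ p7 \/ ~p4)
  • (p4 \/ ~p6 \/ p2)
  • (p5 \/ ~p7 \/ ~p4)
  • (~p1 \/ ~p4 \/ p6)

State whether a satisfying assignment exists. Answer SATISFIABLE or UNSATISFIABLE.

SATISFIABLE

Try p1 = False.
Branch on p2: take p2 = False.
  then p7 is forced to True.
  then p5 is forced to True.
  then p4 is forced to True.
The remaining clauses are satisfied by p3 = True, p6 = True.
So p1=False, p2=False, p3=True, p4=True, p5=True, p6=True, p7=True is a satisfying assignment.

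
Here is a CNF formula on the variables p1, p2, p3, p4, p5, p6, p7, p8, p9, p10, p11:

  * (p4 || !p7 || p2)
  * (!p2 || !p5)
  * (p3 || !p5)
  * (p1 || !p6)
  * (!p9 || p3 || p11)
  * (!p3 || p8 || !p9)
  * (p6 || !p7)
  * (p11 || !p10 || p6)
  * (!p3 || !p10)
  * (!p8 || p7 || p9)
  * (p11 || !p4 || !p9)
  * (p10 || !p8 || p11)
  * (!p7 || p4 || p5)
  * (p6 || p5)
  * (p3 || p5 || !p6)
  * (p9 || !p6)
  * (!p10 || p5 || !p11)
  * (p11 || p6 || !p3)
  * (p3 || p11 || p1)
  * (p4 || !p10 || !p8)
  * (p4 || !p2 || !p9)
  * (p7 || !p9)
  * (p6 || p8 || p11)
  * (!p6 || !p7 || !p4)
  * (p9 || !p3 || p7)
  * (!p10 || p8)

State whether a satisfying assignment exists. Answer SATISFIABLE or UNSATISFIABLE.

UNSATISFIABLE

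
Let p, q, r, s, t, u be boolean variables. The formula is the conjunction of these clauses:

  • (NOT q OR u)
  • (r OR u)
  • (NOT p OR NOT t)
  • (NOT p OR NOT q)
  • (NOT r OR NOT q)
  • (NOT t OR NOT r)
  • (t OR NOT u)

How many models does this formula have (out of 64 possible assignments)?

8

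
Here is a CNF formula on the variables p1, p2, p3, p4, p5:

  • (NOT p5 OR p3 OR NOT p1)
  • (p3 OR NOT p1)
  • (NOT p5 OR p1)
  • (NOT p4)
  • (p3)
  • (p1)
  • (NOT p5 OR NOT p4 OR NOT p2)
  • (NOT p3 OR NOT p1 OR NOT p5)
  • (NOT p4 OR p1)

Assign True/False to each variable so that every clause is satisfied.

p1 = T  p2 = F  p3 = T  p4 = F  p5 = F

Check each clause:
  1. (NOT p5 OR p3 OR NOT p1) — p3 is true.
  2. (p3 OR NOT p1) — p3 is true.
  3. (NOT p5 OR p1) — p1 is true.
  4. (NOT p4) — NOT p4 is true.
  5. (p3) — p3 is true.
  6. (p1) — p1 is true.
  7. (NOT p4 OR NOT p2 OR NOT p5) — NOT p5 is true.
  8. (NOT p3 OR NOT p5 OR NOT p1) — NOT p5 is true.
  9. (NOT p4 OR p1) — p1 is true.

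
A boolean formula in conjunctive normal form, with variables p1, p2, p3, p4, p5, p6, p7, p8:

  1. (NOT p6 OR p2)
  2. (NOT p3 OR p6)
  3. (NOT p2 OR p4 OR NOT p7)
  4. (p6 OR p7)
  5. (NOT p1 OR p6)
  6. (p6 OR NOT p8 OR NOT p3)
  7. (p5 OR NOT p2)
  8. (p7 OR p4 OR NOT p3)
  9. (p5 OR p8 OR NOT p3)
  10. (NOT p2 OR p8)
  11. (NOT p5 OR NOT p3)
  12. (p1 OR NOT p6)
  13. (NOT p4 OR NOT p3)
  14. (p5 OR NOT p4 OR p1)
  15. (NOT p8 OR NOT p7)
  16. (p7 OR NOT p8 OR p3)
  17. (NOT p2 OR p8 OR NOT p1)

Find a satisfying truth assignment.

p1=0, p2=0, p3=0, p4=0, p5=1, p6=0, p7=1, p8=0

Try p1 = False.
  then p6 is forced to False.
  then p3 is forced to False.
  then p7 is forced to True.
  then p8 is forced to False.
  then p2 is forced to False.
Branch on p4: take p4 = False.
p5 is now unconstrained; take p5 = True.
Check each clause:
  1. (p2 OR NOT p6) — NOT p6 is true.
  2. (p6 OR NOT p3) — NOT p3 is true.
  3. (p4 OR NOT p2 OR NOT p7) — NOT p2 is true.
  4. (p7 OR p6) — p7 is true.
  5. (NOT p1 OR p6) — NOT p1 is true.
  6. (NOT p3 OR p6 OR NOT p8) — NOT p8 is true.
  7. (NOT p2 OR p5) — p5 is true.
  8. (p4 OR NOT p3 OR p7) — NOT p3 is true.
  9. (p8 OR NOT p3 OR p5) — p5 is true.
  10. (p8 OR NOT p2) — NOT p2 is true.
  11. (NOT p3 OR NOT p5) — NOT p3 is true.
  12. (NOT p6 OR p1) — NOT p6 is true.
  13. (NOT p4 OR NOT p3) — NOT p4 is true.
  14. (p5 OR NOT p4 OR p1) — NOT p4 is true.
  15. (NOT p7 OR NOT p8) — NOT p8 is true.
  16. (p7 OR p3 OR NOT p8) — NOT p8 is true.
  17. (p8 OR NOT p2 OR NOT p1) — NOT p2 is true.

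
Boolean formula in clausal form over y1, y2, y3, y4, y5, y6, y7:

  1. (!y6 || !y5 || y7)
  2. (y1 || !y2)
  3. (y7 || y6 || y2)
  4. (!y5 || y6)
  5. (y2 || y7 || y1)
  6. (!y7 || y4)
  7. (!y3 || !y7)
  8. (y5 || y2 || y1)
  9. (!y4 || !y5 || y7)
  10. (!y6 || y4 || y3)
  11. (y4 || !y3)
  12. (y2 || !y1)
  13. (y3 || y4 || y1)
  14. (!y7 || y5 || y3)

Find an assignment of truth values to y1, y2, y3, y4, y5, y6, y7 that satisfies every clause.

Set y1 = True and propagate.
  then y2 is forced to True.
Set y3 = False and propagate.
The remaining clauses are satisfied by y4 = True, y5 = False, y6 = True, y7 = False.
Every clause has at least one true literal under this assignment.

y1=T, y2=T, y3=F, y4=T, y5=F, y6=T, y7=F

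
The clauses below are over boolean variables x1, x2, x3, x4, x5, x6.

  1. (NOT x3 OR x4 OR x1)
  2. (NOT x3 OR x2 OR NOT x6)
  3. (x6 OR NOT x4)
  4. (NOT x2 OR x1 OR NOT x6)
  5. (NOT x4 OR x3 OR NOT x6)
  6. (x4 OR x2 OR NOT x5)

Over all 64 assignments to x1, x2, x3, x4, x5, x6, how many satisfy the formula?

17

Split on x4, then x6.
  x4=T, x6=T: remaining (x1,x2,x3,x5) ∈ {(T,T,T,F); (T,T,T,T)} — 2.
  x4=T, x6=F: a clause becomes empty — 0.
  x4=F, x6=T: 6 of the 16 assignments to (x1,x2,x3,x5) work.
  x4=F, x6=F: 9 of the 16 assignments to (x1,x2,x3,x5) work.
Total: 2 + 0 + 6 + 9 = 17.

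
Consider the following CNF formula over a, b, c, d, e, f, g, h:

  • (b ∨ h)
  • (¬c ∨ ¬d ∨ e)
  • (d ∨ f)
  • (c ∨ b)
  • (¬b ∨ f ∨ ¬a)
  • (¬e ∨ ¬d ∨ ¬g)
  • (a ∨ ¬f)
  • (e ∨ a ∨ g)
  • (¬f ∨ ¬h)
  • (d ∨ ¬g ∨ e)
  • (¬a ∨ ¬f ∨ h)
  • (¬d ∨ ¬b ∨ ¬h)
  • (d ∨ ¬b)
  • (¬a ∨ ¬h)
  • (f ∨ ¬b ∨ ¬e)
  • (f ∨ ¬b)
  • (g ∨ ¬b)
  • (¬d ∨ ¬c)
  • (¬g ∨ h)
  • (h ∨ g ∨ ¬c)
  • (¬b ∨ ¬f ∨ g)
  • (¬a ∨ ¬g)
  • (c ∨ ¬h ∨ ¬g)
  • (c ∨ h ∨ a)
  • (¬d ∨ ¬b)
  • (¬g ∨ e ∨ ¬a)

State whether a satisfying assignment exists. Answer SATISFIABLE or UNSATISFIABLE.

b = True:
  propagation gives d=True; an empty clause results — contradiction.
b = False:
  propagation gives h=True, c=True, f=False, d=True; an empty clause results — contradiction.
Every branch closes, so no satisfying assignment exists.

UNSATISFIABLE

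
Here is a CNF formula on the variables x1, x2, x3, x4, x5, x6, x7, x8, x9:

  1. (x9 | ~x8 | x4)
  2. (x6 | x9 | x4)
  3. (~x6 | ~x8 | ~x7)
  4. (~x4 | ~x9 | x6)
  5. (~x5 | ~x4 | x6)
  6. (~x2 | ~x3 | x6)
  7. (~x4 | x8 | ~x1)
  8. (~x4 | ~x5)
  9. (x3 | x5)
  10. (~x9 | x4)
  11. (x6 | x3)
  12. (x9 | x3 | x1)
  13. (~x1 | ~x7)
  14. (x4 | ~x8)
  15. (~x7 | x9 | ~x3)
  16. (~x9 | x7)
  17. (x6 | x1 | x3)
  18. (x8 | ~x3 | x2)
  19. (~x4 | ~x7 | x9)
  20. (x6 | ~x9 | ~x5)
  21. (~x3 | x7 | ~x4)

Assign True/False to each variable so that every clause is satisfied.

x1 = T, x2 = T, x3 = F, x4 = F, x5 = T, x6 = T, x7 = F, x8 = F, x9 = F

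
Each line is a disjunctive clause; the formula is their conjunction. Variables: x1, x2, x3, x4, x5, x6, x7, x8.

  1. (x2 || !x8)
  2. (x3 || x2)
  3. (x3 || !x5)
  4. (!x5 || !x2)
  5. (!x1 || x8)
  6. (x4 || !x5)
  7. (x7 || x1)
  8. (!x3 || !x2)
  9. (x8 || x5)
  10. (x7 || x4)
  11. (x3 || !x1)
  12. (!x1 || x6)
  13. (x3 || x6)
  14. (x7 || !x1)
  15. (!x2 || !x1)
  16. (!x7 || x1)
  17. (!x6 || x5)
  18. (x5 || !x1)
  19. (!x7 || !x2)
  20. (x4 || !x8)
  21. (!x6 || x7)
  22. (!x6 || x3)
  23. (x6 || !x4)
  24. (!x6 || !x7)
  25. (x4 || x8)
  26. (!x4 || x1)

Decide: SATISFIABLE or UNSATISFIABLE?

x1 = True:
  propagation gives x8=True, x2=True; an empty clause results — contradiction.
x1 = False:
  propagation gives x7=True; an empty clause results — contradiction.
Every branch closes, so no satisfying assignment exists.

UNSATISFIABLE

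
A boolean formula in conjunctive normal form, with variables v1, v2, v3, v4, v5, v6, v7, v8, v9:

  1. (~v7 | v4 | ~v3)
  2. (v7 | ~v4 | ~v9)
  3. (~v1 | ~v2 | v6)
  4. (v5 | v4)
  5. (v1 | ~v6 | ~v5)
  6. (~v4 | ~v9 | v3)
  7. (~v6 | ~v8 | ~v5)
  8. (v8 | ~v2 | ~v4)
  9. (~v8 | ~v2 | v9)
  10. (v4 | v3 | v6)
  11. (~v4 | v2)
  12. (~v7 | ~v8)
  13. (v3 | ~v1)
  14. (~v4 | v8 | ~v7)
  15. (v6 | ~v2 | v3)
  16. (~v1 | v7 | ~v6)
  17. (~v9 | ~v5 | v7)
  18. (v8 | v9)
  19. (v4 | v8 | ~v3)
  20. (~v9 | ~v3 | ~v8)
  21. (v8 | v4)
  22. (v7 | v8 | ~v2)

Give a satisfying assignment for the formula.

v1=T, v2=F, v3=T, v4=F, v5=T, v6=F, v7=F, v8=T, v9=F

Check each clause:
  1. (~v3 | v4 | ~v7) — ~v7 is true.
  2. (v7 | ~v4 | ~v9) — ~v9 is true.
  3. (~v2 | v6 | ~v1) — ~v2 is true.
  4. (v4 | v5) — v5 is true.
  5. (v1 | ~v6 | ~v5) — v1 is true.
  6. (~v9 | v3 | ~v4) — v3 is true.
  7. (~v6 | ~v5 | ~v8) — ~v6 is true.
  8. (~v4 | v8 | ~v2) — v8 is true.
  9. (v9 | ~v8 | ~v2) — ~v2 is true.
  10. (v3 | v6 | v4) — v3 is true.
  11. (~v4 | v2) — ~v4 is true.
  12. (~v7 | ~v8) — ~v7 is true.
  13. (v3 | ~v1) — v3 is true.
  14. (~v4 | ~v7 | v8) — v8 is true.
  15. (~v2 | v3 | v6) — v3 is true.
  16. (~v1 | ~v6 | v7) — ~v6 is true.
  17. (~v9 | ~v5 | v7) — ~v9 is true.
  18. (v8 | v9) — v8 is true.
  19. (v4 | ~v3 | v8) — v8 is true.
  20. (~v8 | ~v3 | ~v9) — ~v9 is true.
  21. (v8 | v4) — v8 is true.
  22. (v7 | ~v2 | v8) — v8 is true.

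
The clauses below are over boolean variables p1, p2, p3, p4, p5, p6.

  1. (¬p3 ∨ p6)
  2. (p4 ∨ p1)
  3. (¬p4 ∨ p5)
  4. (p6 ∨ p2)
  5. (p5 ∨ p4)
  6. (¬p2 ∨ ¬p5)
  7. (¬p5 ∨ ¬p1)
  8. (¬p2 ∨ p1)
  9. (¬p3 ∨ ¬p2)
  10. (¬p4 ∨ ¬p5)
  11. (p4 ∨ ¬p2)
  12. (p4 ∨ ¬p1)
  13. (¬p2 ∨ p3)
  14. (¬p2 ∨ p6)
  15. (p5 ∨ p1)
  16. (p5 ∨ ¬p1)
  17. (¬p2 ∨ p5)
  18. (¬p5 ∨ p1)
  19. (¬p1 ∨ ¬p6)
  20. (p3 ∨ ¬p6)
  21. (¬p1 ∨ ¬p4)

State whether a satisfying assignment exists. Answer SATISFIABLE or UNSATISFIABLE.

p1 = True:
  propagation gives p5=False; an empty clause results — contradiction.
p1 = False:
  propagation gives p4=True, p5=True; an empty clause results — contradiction.
Every branch closes, so no satisfying assignment exists.

UNSATISFIABLE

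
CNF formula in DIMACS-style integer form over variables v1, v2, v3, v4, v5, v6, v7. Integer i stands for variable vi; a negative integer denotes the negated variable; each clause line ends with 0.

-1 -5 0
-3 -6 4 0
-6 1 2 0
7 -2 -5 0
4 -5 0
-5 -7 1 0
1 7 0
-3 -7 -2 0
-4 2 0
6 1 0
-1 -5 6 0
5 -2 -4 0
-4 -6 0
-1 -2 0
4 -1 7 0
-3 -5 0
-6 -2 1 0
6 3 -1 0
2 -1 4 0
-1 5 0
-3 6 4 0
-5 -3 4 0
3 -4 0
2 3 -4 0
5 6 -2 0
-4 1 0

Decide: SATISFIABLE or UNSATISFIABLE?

v1 = True:
  propagation gives v5=False; an empty clause results — contradiction.
v1 = False:
  propagation gives v7=True, v5=False, v6=True, v2=True; an empty clause results — contradiction.
Every branch closes, so no satisfying assignment exists.

UNSATISFIABLE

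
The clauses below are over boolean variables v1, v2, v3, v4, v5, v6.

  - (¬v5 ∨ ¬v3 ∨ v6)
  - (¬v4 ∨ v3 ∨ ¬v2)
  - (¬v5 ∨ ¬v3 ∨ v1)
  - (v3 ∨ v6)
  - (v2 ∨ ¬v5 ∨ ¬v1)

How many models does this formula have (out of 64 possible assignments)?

28

Split on v3, then v5.
  v3=T, v5=T: remaining (v1,v2,v4,v6) ∈ {(T,T,F,T); (T,T,T,T)} — 2.
  v3=T, v5=F: v1, v2, v4, v6 free → 2^4 = 16.
  v3=F, v5=T: remaining (v1,v2,v4,v6) ∈ {(F,F,F,T); (F,F,T,T); (F,T,F,T); (T,T,F,T)} — 4.
  v3=F, v5=F: v1 free; 3 ways for (v2,v4,v6) × 2^1 = 6.
Total: 2 + 16 + 4 + 6 = 28.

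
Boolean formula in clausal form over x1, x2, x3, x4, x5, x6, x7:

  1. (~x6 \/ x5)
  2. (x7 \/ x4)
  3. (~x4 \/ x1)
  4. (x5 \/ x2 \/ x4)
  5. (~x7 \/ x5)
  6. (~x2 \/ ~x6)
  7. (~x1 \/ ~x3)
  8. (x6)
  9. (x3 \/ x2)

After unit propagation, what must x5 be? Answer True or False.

True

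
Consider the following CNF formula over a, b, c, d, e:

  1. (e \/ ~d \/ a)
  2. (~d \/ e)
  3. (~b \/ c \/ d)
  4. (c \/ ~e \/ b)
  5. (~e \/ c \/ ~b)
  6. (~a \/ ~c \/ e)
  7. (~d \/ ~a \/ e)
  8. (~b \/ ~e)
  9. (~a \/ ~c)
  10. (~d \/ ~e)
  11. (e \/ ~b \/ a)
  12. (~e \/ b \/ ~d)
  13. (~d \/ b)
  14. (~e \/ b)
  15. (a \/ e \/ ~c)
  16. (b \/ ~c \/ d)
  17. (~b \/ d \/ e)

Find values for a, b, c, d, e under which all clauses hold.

Branch on a: take a = True.
  then c is forced to False.
For the remaining variables, b = False, d = False, e = False works.
Every clause has at least one true literal under this assignment.
Check each clause:
  1. (a \/ ~d \/ e) — a is true.
  2. (~d \/ e) — ~d is true.
  3. (c \/ ~b \/ d) — ~b is true.
  4. (c \/ b \/ ~e) — ~e is true.
  5. (~b \/ ~e \/ c) — ~e is true.
  6. (e \/ ~a \/ ~c) — ~c is true.
  7. (e \/ ~a \/ ~d) — ~d is true.
  8. (~e \/ ~b) — ~e is true.
  9. (~c \/ ~a) — ~c is true.
  10. (~e \/ ~d) — ~e is true.
  11. (a \/ ~b \/ e) — a is true.
  12. (~e \/ b \/ ~d) — ~e is true.
  13. (b \/ ~d) — ~d is true.
  14. (~e \/ b) — ~e is true.
  15. (~c \/ e \/ a) — ~c is true.
  16. (~c \/ d \/ b) — ~c is true.
  17. (~b \/ d \/ e) — ~b is true.

a = True, b = False, c = False, d = False, e = False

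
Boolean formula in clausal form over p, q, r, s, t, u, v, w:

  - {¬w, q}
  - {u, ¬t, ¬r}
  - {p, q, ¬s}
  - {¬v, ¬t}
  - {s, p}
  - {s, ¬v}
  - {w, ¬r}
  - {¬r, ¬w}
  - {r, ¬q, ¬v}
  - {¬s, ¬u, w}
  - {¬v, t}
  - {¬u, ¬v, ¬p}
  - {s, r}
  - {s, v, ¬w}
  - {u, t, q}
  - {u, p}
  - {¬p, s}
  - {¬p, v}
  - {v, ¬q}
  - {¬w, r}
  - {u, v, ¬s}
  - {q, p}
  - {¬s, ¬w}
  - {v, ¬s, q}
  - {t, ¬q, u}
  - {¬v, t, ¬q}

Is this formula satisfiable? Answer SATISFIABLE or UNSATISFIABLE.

UNSATISFIABLE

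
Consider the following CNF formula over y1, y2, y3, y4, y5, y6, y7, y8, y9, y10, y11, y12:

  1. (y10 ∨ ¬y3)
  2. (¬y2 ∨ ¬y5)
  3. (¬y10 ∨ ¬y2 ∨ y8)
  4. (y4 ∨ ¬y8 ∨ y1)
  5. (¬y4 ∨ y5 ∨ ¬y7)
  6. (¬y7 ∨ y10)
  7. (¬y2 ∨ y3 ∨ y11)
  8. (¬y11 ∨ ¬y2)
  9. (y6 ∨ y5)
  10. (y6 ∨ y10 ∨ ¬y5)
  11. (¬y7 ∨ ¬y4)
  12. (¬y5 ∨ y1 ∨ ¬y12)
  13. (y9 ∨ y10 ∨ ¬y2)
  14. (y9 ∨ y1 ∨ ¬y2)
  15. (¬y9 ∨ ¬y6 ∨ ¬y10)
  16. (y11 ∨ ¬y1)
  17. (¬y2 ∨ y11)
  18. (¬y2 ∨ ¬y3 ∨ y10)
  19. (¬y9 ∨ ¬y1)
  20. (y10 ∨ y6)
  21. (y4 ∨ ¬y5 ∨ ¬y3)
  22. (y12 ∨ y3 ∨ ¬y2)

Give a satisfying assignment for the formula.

y1 = True, y2 = False, y3 = True, y4 = True, y5 = True, y6 = True, y7 = False, y8 = False, y9 = False, y10 = True, y11 = True, y12 = False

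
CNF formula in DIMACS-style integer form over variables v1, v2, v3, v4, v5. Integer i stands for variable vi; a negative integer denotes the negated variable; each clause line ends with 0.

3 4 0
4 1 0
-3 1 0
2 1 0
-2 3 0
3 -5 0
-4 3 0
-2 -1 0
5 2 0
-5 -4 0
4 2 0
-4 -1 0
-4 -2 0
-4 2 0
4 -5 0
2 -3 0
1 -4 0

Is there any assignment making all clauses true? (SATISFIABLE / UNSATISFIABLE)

UNSATISFIABLE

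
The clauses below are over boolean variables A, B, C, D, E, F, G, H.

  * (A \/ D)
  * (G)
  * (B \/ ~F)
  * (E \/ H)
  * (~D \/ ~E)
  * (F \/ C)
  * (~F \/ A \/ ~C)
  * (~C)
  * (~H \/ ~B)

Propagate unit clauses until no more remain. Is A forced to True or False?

True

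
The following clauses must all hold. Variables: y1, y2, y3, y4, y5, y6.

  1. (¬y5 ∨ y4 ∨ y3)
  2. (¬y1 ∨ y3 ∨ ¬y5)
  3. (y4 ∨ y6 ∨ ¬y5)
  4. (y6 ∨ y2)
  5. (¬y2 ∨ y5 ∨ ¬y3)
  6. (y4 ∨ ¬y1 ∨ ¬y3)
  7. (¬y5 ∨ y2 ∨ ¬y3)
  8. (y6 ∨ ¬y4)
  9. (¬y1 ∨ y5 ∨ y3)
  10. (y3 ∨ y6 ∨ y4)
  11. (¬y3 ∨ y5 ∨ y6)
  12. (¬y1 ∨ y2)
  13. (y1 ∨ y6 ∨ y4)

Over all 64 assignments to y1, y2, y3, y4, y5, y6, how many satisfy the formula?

11

Split on y3, then y5.
  y3=T, y5=T: remaining (y1,y2,y4,y6) ∈ {(F,T,F,T); (F,T,T,T); (T,T,T,T)} — 3.
  y3=T, y5=F: remaining (y1,y2,y4,y6) ∈ {(F,F,F,T); (F,F,T,T)} — 2.
  y3=F, y5=T: remaining (y1,y2,y4,y6) ∈ {(F,F,T,T); (F,T,T,T)} — 2.
  y3=F, y5=F: remaining (y1,y2,y4,y6) ∈ {(F,F,F,T); (F,F,T,T); (F,T,F,T); (F,T,T,T)} — 4.
Total: 3 + 2 + 2 + 4 = 11.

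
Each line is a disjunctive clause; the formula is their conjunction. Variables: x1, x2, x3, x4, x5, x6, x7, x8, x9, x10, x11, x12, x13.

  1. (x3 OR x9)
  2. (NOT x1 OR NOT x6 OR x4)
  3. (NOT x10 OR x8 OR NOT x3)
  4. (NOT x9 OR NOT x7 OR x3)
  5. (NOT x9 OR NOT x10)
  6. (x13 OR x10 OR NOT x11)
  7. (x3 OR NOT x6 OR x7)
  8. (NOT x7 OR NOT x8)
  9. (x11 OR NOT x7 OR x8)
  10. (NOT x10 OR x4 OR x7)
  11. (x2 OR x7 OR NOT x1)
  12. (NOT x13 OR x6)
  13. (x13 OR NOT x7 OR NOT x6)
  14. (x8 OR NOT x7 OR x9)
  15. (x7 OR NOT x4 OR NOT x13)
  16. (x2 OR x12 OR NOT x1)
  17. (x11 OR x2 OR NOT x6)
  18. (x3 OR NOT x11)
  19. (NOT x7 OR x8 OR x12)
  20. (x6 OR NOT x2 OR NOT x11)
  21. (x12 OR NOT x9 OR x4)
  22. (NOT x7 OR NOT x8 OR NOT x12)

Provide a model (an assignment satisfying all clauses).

x1 occurs only negated in the remaining clauses — set x1 = False.
Try x2 = True.
Branch on x3: take x3 = True.
Set x4 = False and propagate.
The remaining clauses are satisfied by x5 = True, x6 = True, x7 = False, x8 = False, x9 = False, x10 = False, x11 = False, x12 = True, x13 = False.
Every clause has at least one true literal under this assignment.
Check each clause:
  1. (x9 OR x3) — x3 is true.
  2. (x4 OR NOT x6 OR NOT x1) — NOT x1 is true.
  3. (x8 OR NOT x3 OR NOT x10) — NOT x10 is true.
  4. (NOT x9 OR x3 OR NOT x7) — NOT x7 is true.
  5. (NOT x10 OR NOT x9) — NOT x10 is true.
  6. (x10 OR NOT x11 OR x13) — NOT x11 is true.
  7. (NOT x6 OR x7 OR x3) — x3 is true.
  8. (NOT x8 OR NOT x7) — NOT x8 is true.
  9. (NOT x7 OR x8 OR x11) — NOT x7 is true.
  10. (x7 OR x4 OR NOT x10) — NOT x10 is true.
  11. (x7 OR x2 OR NOT x1) — x2 is true.
  12. (x6 OR NOT x13) — NOT x13 is true.
  13. (NOT x7 OR x13 OR NOT x6) — NOT x7 is true.
  14. (x8 OR x9 OR NOT x7) — NOT x7 is true.
  15. (NOT x4 OR x7 OR NOT x13) — NOT x13 is true.
  16. (x12 OR NOT x1 OR x2) — x2 is true.
  17. (NOT x6 OR x2 OR x11) — x2 is true.
  18. (NOT x11 OR x3) — x3 is true.
  19. (NOT x7 OR x8 OR x12) — NOT x7 is true.
  20. (NOT x11 OR x6 OR NOT x2) — NOT x11 is true.
  21. (NOT x9 OR x4 OR x12) — x12 is true.
  22. (NOT x7 OR NOT x8 OR NOT x12) — NOT x8 is true.

x1 = F, x2 = T, x3 = T, x4 = F, x5 = T, x6 = T, x7 = F, x8 = F, x9 = F, x10 = F, x11 = F, x12 = T, x13 = F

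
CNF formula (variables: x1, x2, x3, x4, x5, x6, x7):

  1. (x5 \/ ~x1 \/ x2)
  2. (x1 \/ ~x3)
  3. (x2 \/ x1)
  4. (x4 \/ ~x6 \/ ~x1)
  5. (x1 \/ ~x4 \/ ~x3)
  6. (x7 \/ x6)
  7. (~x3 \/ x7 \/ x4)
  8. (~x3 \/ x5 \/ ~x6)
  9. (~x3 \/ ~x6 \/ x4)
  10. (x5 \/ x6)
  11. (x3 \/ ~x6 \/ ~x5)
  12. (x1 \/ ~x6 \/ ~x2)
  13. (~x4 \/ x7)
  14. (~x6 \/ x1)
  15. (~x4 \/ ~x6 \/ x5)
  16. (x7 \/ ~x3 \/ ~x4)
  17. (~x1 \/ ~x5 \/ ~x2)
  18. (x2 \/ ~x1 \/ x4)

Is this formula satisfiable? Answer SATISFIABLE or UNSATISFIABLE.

Pure literal: x7 appears only positively; assign x7 = True.
Set x1 = False and propagate.
  then x3 is forced to False.
  then x2 is forced to True.
  then x6 is forced to False.
  then x5 is forced to True.
x4 is now unconstrained; take x4 = False.
So x1=F, x2=T, x3=F, x4=F, x5=T, x6=F, x7=T is a satisfying assignment.

SATISFIABLE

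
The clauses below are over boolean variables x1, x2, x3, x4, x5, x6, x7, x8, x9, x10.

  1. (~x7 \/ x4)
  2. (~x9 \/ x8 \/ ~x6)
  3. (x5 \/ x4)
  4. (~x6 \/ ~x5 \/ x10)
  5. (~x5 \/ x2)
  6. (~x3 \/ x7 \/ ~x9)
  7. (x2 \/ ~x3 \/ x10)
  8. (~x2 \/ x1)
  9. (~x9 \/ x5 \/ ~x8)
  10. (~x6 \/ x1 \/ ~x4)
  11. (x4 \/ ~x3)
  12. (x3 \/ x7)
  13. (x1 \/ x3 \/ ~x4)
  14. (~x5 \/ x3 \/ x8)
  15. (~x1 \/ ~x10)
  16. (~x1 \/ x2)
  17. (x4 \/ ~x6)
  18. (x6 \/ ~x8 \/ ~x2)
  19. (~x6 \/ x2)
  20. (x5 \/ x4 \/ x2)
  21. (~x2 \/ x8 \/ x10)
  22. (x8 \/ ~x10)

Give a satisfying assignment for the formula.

x1 = F, x2 = F, x3 = T, x4 = T, x5 = F, x6 = F, x7 = T, x8 = T, x9 = F, x10 = T

Check each clause:
  1. (x4 \/ ~x7) — x4 is true.
  2. (x8 \/ ~x6 \/ ~x9) — x8 is true.
  3. (x5 \/ x4) — x4 is true.
  4. (x10 \/ ~x6 \/ ~x5) — ~x6 is true.
  5. (x2 \/ ~x5) — ~x5 is true.
  6. (~x3 \/ ~x9 \/ x7) — ~x9 is true.
  7. (~x3 \/ x2 \/ x10) — x10 is true.
  8. (~x2 \/ x1) — ~x2 is true.
  9. (~x8 \/ x5 \/ ~x9) — ~x9 is true.
  10. (~x4 \/ ~x6 \/ x1) — ~x6 is true.
  11. (x4 \/ ~x3) — x4 is true.
  12. (x3 \/ x7) — x3 is true.
  13. (~x4 \/ x3 \/ x1) — x3 is true.
  14. (x8 \/ x3 \/ ~x5) — x8 is true.
  15. (~x10 \/ ~x1) — ~x1 is true.
  16. (~x1 \/ x2) — ~x1 is true.
  17. (x4 \/ ~x6) — ~x6 is true.
  18. (~x2 \/ x6 \/ ~x8) — ~x2 is true.
  19. (x2 \/ ~x6) — ~x6 is true.
  20. (x2 \/ x4 \/ x5) — x4 is true.
  21. (x8 \/ ~x2 \/ x10) — x8 is true.
  22. (~x10 \/ x8) — x8 is true.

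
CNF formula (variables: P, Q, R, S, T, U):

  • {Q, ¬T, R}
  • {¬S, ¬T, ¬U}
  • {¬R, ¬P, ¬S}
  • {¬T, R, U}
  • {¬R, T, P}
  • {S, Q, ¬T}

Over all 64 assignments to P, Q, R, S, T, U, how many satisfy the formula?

Split on T, then R.
  T=T, R=T: 6 of the 16 assignments to (P,Q,S,U) work.
  T=T, R=F: remaining (P,Q,S,U) ∈ {(F,T,F,T); (T,T,F,T)} — 2.
  T=F, R=T: remaining (P,Q,S,U) ∈ {(T,F,F,F); (T,F,F,T); (T,T,F,F); (T,T,F,T)} — 4.
  T=F, R=F: P, Q, S, U free → 2^4 = 16.
Total: 6 + 2 + 4 + 16 = 28.

28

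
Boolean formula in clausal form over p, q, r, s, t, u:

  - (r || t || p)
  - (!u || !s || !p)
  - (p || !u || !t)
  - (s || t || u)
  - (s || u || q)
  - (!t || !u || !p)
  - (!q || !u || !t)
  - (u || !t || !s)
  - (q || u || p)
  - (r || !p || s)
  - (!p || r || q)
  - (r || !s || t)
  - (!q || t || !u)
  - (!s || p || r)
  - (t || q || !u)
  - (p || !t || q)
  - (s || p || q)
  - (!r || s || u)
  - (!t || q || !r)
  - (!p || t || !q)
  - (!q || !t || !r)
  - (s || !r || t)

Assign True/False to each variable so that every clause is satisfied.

Branch on p: take p = True.
Try q = False.
  then r is forced to True.
  then t is forced to False.
  then u is forced to False.
  then s is forced to True.

p=T, q=F, r=T, s=T, t=F, u=F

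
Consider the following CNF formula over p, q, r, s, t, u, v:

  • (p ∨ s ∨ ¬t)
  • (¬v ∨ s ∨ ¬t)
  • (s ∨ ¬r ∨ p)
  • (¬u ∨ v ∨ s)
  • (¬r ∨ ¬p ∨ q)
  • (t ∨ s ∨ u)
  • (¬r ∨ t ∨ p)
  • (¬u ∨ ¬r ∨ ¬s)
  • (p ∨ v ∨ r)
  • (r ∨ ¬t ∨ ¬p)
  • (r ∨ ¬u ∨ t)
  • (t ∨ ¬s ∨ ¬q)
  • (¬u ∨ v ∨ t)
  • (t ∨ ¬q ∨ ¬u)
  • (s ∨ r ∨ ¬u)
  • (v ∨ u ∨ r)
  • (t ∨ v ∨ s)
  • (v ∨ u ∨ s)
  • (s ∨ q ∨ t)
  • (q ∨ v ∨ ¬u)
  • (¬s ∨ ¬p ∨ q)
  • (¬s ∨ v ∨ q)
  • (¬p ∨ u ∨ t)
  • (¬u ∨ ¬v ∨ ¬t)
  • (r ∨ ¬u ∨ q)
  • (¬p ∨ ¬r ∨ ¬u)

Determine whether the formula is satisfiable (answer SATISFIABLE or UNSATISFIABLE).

SATISFIABLE

Set p = False and propagate.
The remaining clauses are satisfied by q = True, r = False, s = True, t = True, u = False, v = True.
So p=False, q=True, r=False, s=True, t=True, u=False, v=True is a satisfying assignment.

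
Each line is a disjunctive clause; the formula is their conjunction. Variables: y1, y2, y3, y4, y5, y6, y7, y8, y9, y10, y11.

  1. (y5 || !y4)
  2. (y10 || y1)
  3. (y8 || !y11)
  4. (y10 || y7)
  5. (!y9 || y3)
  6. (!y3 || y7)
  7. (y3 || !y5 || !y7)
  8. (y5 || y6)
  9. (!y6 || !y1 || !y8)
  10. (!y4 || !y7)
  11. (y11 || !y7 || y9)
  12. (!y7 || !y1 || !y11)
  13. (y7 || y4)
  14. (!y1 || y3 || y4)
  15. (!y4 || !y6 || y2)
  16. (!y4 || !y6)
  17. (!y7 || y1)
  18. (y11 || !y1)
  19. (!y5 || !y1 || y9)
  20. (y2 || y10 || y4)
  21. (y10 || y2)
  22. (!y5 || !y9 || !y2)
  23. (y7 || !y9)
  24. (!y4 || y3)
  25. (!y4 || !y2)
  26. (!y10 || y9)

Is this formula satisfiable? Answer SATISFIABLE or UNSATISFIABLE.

UNSATISFIABLE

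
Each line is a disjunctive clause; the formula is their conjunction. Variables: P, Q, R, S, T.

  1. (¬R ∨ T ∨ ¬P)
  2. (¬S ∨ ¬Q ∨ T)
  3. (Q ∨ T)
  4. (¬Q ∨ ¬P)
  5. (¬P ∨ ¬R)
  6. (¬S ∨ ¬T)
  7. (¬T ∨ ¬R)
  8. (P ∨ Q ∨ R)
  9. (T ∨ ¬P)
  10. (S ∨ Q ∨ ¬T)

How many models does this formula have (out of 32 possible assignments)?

Satisfying assignments:
  P=0 Q=1 R=0 S=0 T=0
  P=0 Q=1 R=0 S=0 T=1
  P=0 Q=1 R=1 S=0 T=0
That's 3 in total.

3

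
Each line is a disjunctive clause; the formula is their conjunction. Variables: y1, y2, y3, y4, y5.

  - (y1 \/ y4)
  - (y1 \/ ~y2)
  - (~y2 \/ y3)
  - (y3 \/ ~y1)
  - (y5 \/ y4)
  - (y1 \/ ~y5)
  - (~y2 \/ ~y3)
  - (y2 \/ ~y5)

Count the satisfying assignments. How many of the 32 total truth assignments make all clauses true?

Satisfying assignments:
  y1=F y2=F y3=F y4=T y5=F
  y1=F y2=F y3=T y4=T y5=F
  y1=T y2=F y3=T y4=T y5=F
Count: 3.

3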